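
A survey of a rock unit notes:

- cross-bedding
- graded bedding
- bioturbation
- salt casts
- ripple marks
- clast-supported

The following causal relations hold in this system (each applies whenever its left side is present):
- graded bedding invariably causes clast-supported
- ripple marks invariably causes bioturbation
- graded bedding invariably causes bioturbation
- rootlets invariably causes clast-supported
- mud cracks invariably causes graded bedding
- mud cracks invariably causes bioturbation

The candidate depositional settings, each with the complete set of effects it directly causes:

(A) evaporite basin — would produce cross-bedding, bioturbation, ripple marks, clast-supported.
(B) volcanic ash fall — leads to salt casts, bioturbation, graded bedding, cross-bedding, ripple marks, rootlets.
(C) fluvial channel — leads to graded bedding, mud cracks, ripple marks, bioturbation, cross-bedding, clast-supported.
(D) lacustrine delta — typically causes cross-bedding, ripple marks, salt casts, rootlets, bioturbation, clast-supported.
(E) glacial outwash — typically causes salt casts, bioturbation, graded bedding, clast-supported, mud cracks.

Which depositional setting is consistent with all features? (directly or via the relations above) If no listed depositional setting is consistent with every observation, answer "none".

B

Testing each hypothesis:
(A) evaporite basin — does not account for graded bedding, salt casts
(B) volcanic ash fall — cross-bedding +; graded bedding +; bioturbation +; salt casts +; ripple marks +; clast-supported + (through rootlets → clast-supported)
(C) fluvial channel — does not account for salt casts
(D) lacustrine delta — does not account for graded bedding
(E) glacial outwash — does not account for cross-bedding, ripple marks
(B) alone accounts for all the evidence.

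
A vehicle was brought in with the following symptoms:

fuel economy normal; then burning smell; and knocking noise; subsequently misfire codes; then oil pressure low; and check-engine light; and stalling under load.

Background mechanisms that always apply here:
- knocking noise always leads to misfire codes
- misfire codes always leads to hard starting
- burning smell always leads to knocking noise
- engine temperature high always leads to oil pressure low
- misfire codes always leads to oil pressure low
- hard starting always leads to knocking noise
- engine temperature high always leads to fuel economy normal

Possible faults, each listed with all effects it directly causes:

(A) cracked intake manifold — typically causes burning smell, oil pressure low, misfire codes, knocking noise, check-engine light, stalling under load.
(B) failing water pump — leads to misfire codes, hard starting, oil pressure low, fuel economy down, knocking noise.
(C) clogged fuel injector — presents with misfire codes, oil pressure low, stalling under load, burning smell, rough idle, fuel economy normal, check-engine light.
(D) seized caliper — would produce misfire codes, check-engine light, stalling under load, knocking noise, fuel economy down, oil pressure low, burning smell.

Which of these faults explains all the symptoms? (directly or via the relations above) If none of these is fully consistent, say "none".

For each candidate, compare predicted effects to what was observed:
(A) cracked intake manifold — does not account for fuel economy normal
(B) failing water pump — fails on fuel economy normal, burning smell, check-engine light, stalling under load (predicts fuel economy down, not fuel economy normal)
(C) clogged fuel injector — accounts for every observation (knocking noise by burning smell → knocking noise)
(D) seized caliper — fuel economy normal miss; burning smell match; knocking noise match; misfire codes match; oil pressure low match; check-engine light match; stalling under load match
(C) is the only candidate with no mismatches.

C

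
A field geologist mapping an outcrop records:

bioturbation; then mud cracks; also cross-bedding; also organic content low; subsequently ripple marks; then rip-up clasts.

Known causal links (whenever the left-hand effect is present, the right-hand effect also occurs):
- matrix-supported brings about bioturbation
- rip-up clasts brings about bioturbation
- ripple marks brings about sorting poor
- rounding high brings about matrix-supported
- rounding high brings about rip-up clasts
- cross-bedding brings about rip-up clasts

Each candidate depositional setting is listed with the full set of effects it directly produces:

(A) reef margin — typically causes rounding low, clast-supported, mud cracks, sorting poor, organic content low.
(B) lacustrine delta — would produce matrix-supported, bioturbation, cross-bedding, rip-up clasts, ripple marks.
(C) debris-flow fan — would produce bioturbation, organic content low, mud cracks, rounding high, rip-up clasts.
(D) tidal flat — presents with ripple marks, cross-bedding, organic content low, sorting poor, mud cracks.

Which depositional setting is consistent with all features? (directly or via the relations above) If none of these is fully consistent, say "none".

Per-candidate check:
(A) reef margin — bioturbation NO; mud cracks yes; cross-bedding NO; organic content low yes; ripple marks NO; rip-up clasts NO
(B) lacustrine delta — does not account for mud cracks, organic content low
(C) debris-flow fan — does not account for cross-bedding, ripple marks
(D) tidal flat — bioturbation yes (through cross-bedding → rip-up clasts → bioturbation); mud cracks yes; cross-bedding yes; organic content low yes; ripple marks yes; rip-up clasts yes (through cross-bedding → rip-up clasts)
(D) is the only candidate with no mismatches.

D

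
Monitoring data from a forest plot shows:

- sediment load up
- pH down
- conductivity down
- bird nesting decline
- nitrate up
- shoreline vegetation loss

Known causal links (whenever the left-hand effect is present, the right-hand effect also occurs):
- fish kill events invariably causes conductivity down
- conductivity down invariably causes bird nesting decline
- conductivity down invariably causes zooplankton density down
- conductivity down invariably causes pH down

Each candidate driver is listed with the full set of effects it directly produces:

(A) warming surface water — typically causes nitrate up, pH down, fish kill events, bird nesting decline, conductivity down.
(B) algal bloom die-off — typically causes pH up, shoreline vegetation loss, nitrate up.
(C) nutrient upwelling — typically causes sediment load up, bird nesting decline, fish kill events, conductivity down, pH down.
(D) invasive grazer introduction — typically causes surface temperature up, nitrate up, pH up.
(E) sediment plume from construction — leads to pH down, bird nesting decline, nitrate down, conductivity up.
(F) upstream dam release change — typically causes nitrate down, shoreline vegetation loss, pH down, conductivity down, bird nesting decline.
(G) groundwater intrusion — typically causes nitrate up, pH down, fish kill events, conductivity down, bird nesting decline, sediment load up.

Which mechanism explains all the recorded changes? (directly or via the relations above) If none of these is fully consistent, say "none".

Per-candidate check:
(A) warming surface water — sediment load up -; pH down +; conductivity down +; bird nesting decline +; nitrate up +; shoreline vegetation loss -
(B) algal bloom die-off — sediment load up -; pH down -; conductivity down -; bird nesting decline -; nitrate up +; shoreline vegetation loss +
(C) nutrient upwelling — sediment load up +; pH down +; conductivity down +; bird nesting decline +; nitrate up -; shoreline vegetation loss -
(D) invasive grazer introduction — sediment load up -; pH down -; conductivity down -; bird nesting decline -; nitrate up +; shoreline vegetation loss -
(E) sediment plume from construction — sediment load up -; pH down +; conductivity down -; bird nesting decline +; nitrate up -; shoreline vegetation loss -
(F) upstream dam release change — sediment load up -; pH down +; conductivity down +; bird nesting decline +; nitrate up -; shoreline vegetation loss +
(G) groundwater intrusion — does not account for shoreline vegetation loss
Every candidate fails on at least one observation.

none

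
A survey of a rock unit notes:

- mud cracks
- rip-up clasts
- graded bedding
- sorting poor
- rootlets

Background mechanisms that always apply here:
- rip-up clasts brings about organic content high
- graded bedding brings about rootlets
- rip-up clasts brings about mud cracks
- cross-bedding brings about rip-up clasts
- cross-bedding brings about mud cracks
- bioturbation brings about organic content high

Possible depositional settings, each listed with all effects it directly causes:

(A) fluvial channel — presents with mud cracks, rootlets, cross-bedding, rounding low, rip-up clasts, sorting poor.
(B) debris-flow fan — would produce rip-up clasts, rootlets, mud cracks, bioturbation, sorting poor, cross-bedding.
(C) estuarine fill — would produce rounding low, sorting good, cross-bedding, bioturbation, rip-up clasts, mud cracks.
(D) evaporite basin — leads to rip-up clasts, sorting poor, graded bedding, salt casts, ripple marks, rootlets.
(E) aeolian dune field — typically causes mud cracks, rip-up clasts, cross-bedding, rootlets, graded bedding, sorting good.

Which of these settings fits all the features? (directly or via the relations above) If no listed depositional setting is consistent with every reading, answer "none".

D

For each candidate, compare predicted effects to what was observed:
(A) fluvial channel — does not account for graded bedding
(B) debris-flow fan — does not account for graded bedding
(C) estuarine fill — mud cracks +; rip-up clasts +; graded bedding -; sorting poor -; rootlets -
(D) evaporite basin — mud cracks + (through rip-up clasts → mud cracks); rip-up clasts +; graded bedding +; sorting poor +; rootlets +
(E) aeolian dune field — mud cracks +; rip-up clasts +; graded bedding +; sorting poor -; rootlets +
(D) alone accounts for all the evidence.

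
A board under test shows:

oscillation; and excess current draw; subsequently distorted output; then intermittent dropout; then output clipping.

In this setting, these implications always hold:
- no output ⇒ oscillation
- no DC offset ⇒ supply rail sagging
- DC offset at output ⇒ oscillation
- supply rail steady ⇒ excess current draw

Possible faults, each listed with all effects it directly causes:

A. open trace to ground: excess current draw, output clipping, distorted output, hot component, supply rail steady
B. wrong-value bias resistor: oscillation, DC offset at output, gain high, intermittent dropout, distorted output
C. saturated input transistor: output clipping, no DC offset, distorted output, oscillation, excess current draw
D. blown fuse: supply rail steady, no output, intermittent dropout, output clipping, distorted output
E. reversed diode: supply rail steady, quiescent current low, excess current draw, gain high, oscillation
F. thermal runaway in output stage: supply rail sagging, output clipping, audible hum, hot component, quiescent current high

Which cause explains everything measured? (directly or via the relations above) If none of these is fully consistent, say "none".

D

Checking each candidate against the observations:
(A) open trace to ground — oscillation miss; excess current draw match; distorted output match; intermittent dropout miss; output clipping match
(B) wrong-value bias resistor — oscillation match; excess current draw miss; distorted output match; intermittent dropout match; output clipping miss
(C) saturated input transistor — does not account for intermittent dropout
(D) blown fuse — accounts for every observation (oscillation via no output → oscillation)
(E) reversed diode — oscillation match; excess current draw match; distorted output miss; intermittent dropout miss; output clipping miss
(F) thermal runaway in output stage — oscillation miss; excess current draw miss; distorted output miss; intermittent dropout miss; output clipping match
(D) is the only candidate with no mismatches.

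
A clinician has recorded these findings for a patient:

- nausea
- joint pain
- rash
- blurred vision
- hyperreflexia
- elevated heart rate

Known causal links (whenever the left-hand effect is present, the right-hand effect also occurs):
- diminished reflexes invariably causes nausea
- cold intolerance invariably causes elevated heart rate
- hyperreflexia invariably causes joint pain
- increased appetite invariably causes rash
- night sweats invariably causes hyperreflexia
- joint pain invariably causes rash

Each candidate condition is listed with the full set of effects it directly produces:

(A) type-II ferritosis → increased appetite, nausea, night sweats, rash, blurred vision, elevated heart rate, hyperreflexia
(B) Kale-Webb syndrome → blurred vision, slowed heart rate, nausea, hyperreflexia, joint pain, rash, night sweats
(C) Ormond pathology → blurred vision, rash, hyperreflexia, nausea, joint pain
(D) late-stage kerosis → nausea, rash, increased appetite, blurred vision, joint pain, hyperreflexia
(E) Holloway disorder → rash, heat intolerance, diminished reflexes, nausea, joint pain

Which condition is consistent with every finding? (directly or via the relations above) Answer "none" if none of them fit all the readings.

A

Checking each candidate against the observations:
(A) type-II ferritosis — accounts for every observation (joint pain by hyperreflexia → joint pain)
(B) Kale-Webb syndrome — fails on elevated heart rate (predicts slowed heart rate, not elevated heart rate)
(C) Ormond pathology — nausea match; joint pain match; rash match; blurred vision match; hyperreflexia match; elevated heart rate miss
(D) late-stage kerosis — nausea match; joint pain match; rash match; blurred vision match; hyperreflexia match; elevated heart rate miss
(E) Holloway disorder — fails on blurred vision, hyperreflexia, elevated heart rate (predicts diminished reflexes, not hyperreflexia)
(A) alone accounts for all the evidence.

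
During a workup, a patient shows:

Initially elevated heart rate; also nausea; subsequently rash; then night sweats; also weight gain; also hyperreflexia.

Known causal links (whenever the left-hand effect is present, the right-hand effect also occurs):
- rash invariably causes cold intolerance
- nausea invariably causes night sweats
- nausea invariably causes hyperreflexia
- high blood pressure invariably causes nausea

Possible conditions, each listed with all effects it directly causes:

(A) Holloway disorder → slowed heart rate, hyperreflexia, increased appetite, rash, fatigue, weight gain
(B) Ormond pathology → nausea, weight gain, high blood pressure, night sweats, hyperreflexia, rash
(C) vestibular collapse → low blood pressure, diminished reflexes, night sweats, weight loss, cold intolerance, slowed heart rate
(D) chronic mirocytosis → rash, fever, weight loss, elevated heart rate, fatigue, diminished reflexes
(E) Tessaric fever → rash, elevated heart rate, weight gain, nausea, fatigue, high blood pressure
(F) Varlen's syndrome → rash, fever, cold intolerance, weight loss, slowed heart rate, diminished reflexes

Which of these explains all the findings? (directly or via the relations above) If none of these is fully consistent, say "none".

Testing each hypothesis:
(A) Holloway disorder — elevated heart rate miss; nausea miss; rash match; night sweats miss; weight gain match; hyperreflexia match
(B) Ormond pathology — does not account for elevated heart rate
(C) vestibular collapse — fails on elevated heart rate, nausea, rash, weight gain, hyperreflexia (predicts slowed heart rate, not elevated heart rate; predicts weight loss, not weight gain; predicts diminished reflexes, not hyperreflexia)
(D) chronic mirocytosis — fails on nausea, night sweats, weight gain, hyperreflexia (predicts weight loss, not weight gain; predicts diminished reflexes, not hyperreflexia)
(E) Tessaric fever — elevated heart rate match; nausea match; rash match; night sweats match (through nausea → night sweats); weight gain match; hyperreflexia match (through nausea → hyperreflexia)
(F) Varlen's syndrome — elevated heart rate miss; nausea miss; rash match; night sweats miss; weight gain miss; hyperreflexia miss
(E) is the only candidate with no mismatches.

E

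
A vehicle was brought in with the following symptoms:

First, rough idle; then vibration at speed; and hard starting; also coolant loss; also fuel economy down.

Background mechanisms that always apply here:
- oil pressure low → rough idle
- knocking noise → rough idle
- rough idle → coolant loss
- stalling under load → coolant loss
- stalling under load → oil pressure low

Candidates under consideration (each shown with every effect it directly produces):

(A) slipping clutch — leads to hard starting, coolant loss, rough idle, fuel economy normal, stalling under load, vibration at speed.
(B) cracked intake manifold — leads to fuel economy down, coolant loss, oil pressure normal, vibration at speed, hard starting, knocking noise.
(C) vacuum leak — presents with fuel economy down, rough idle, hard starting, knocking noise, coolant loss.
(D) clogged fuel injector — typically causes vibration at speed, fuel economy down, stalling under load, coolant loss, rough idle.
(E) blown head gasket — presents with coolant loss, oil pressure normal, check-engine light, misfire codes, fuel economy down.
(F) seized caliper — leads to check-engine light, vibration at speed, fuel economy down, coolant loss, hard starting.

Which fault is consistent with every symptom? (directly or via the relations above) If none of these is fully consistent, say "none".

Testing each hypothesis:
(A) slipping clutch — rough idle match; vibration at speed match; hard starting match; coolant loss match; fuel economy down miss
(B) cracked intake manifold — rough idle match (through knocking noise → rough idle); vibration at speed match; hard starting match; coolant loss match; fuel economy down match
(C) vacuum leak — does not account for vibration at speed
(D) clogged fuel injector — rough idle match; vibration at speed match; hard starting miss; coolant loss match; fuel economy down match
(E) blown head gasket — rough idle miss; vibration at speed miss; hard starting miss; coolant loss match; fuel economy down match
(F) seized caliper — rough idle miss; vibration at speed match; hard starting match; coolant loss match; fuel economy down match
Only (B) is consistent with every observation.

B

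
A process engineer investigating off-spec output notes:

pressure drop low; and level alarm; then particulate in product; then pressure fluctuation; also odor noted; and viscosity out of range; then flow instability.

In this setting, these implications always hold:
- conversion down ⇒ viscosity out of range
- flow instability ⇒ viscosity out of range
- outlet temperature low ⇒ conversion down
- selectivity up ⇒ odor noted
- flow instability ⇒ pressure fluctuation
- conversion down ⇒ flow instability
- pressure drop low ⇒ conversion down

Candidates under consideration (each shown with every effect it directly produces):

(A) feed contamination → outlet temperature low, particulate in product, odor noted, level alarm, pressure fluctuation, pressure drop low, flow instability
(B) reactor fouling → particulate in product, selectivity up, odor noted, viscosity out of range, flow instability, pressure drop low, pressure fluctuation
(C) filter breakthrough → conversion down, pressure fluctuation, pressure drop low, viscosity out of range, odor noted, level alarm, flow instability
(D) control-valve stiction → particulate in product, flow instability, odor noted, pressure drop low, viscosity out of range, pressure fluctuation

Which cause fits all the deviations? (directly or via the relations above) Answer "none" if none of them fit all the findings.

A

Per-candidate check:
(A) feed contamination — pressure drop low match; level alarm match; particulate in product match; pressure fluctuation match; odor noted match; viscosity out of range match (via flow instability → viscosity out of range); flow instability match
(B) reactor fouling — does not account for level alarm
(C) filter breakthrough — pressure drop low match; level alarm match; particulate in product miss; pressure fluctuation match; odor noted match; viscosity out of range match; flow instability match
(D) control-valve stiction — pressure drop low match; level alarm miss; particulate in product match; pressure fluctuation match; odor noted match; viscosity out of range match; flow instability match
Only (A) is consistent with every observation.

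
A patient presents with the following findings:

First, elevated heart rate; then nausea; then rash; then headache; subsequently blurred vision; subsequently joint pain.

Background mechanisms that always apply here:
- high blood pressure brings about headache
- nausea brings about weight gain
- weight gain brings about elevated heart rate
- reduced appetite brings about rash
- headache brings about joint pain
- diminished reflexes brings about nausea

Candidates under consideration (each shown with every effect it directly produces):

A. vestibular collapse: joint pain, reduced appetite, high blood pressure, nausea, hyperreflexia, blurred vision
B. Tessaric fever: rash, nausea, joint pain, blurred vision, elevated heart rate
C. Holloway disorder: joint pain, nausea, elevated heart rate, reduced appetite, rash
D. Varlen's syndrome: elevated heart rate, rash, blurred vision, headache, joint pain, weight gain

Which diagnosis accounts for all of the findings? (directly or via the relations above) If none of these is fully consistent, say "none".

Checking each candidate against the observations:
(A) vestibular collapse — accounts for every observation (elevated heart rate by nausea → weight gain → elevated heart rate)
(B) Tessaric fever — does not account for headache
(C) Holloway disorder — elevated heart rate yes; nausea yes; rash yes; headache NO; blurred vision NO; joint pain yes
(D) Varlen's syndrome — does not account for nausea
(A) is the only candidate with no mismatches.

A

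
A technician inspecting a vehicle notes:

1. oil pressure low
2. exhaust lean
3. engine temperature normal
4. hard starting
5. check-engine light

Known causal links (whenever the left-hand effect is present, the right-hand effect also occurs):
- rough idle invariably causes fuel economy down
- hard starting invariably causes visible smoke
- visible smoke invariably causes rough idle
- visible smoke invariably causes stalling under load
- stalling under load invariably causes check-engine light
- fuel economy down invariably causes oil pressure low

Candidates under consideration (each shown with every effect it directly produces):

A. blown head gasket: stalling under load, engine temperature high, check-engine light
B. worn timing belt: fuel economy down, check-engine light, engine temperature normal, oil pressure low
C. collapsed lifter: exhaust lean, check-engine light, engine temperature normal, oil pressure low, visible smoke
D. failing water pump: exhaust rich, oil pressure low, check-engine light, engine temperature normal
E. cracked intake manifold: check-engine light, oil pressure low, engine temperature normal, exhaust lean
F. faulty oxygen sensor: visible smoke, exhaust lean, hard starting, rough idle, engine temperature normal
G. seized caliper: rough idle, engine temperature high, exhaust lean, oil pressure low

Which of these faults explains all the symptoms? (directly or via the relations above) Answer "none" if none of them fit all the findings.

F

Checking each candidate against the observations:
(A) blown head gasket — fails on oil pressure low, exhaust lean, engine temperature normal, hard starting (predicts engine temperature high, not engine temperature normal)
(B) worn timing belt — oil pressure low +; exhaust lean -; engine temperature normal +; hard starting -; check-engine light +
(C) collapsed lifter — oil pressure low +; exhaust lean +; engine temperature normal +; hard starting -; check-engine light +
(D) failing water pump — fails on exhaust lean, hard starting (predicts exhaust rich, not exhaust lean)
(E) cracked intake manifold — does not account for hard starting
(F) faulty oxygen sensor — oil pressure low + (through rough idle → fuel economy down → oil pressure low); exhaust lean +; engine temperature normal +; hard starting +; check-engine light + (through visible smoke → stalling under load → check-engine light)
(G) seized caliper — oil pressure low +; exhaust lean +; engine temperature normal -; hard starting -; check-engine light -
(F) alone accounts for all the evidence.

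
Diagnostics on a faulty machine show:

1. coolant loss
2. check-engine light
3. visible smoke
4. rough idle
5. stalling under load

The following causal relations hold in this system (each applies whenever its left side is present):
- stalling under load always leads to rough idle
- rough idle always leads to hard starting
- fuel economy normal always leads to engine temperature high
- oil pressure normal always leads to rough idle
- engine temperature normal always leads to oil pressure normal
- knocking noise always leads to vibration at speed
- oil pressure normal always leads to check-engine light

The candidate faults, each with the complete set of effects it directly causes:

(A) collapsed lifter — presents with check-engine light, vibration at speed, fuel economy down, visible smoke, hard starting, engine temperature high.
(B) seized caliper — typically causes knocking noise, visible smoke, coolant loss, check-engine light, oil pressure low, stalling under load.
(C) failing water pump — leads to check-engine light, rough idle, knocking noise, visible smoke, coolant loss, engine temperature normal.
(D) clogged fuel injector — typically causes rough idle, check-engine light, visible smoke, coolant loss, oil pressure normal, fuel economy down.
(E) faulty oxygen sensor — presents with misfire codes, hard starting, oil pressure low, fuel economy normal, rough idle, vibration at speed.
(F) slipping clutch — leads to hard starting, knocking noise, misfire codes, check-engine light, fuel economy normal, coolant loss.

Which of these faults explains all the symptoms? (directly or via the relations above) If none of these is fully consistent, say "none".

B

Per-candidate check:
(A) collapsed lifter — coolant loss ✗; check-engine light ✓; visible smoke ✓; rough idle ✗; stalling under load ✗
(B) seized caliper — coolant loss ✓; check-engine light ✓; visible smoke ✓; rough idle ✓ (via stalling under load → rough idle); stalling under load ✓
(C) failing water pump — does not account for stalling under load
(D) clogged fuel injector — does not account for stalling under load
(E) faulty oxygen sensor — does not account for coolant loss, check-engine light, visible smoke, stalling under load
(F) slipping clutch — coolant loss ✓; check-engine light ✓; visible smoke ✗; rough idle ✗; stalling under load ✗
Only (B) is consistent with every observation.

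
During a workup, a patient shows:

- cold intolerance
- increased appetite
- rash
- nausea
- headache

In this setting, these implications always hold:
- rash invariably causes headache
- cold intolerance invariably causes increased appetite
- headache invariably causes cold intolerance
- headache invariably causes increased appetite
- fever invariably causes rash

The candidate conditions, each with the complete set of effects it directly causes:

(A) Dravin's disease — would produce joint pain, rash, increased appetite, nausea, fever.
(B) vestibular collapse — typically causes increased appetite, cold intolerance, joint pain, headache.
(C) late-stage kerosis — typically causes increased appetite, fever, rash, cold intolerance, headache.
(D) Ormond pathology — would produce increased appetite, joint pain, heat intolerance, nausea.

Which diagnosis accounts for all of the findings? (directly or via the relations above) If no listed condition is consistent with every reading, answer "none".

Testing each hypothesis:
(A) Dravin's disease — cold intolerance ✓ (through rash → headache → cold intolerance); increased appetite ✓; rash ✓; nausea ✓; headache ✓ (through rash → headache)
(B) vestibular collapse — cold intolerance ✓; increased appetite ✓; rash ✗; nausea ✗; headache ✓
(C) late-stage kerosis — does not account for nausea
(D) Ormond pathology — fails on cold intolerance, rash, headache (predicts heat intolerance, not cold intolerance)
(A) alone accounts for all the evidence.

A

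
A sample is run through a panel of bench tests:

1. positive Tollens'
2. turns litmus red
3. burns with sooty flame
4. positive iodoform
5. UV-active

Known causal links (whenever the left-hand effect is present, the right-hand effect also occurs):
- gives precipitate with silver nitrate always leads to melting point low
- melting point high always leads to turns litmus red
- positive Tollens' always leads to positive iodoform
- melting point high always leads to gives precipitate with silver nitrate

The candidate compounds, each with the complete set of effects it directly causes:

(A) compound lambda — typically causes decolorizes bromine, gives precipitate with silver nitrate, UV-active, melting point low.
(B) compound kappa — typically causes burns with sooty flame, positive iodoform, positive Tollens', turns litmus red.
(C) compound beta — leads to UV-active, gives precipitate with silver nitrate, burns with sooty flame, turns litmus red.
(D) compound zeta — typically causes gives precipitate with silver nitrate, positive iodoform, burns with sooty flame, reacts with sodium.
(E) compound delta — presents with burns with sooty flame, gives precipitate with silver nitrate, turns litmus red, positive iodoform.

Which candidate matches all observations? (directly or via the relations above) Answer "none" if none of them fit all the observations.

none

Per-candidate check:
(A) compound lambda — positive Tollens' NO; turns litmus red NO; burns with sooty flame NO; positive iodoform NO; UV-active yes
(B) compound kappa — positive Tollens' yes; turns litmus red yes; burns with sooty flame yes; positive iodoform yes; UV-active NO
(C) compound beta — positive Tollens' NO; turns litmus red yes; burns with sooty flame yes; positive iodoform NO; UV-active yes
(D) compound zeta — does not account for positive Tollens', turns litmus red, UV-active
(E) compound delta — positive Tollens' NO; turns litmus red yes; burns with sooty flame yes; positive iodoform yes; UV-active NO
Every candidate fails on at least one observation.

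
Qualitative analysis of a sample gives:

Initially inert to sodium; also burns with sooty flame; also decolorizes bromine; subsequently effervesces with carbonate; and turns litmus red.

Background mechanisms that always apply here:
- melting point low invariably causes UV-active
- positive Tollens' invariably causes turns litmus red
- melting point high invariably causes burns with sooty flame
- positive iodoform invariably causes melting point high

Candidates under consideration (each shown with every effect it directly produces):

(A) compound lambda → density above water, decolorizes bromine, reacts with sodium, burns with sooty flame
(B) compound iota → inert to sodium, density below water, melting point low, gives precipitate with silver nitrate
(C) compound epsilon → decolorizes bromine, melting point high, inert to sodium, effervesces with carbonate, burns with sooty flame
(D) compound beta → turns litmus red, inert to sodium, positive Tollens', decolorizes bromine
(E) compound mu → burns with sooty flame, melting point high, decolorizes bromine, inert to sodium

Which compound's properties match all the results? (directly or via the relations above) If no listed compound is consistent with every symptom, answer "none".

For each candidate, compare predicted effects to what was observed:
(A) compound lambda — inert to sodium NO; burns with sooty flame yes; decolorizes bromine yes; effervesces with carbonate NO; turns litmus red NO
(B) compound iota — inert to sodium yes; burns with sooty flame NO; decolorizes bromine NO; effervesces with carbonate NO; turns litmus red NO
(C) compound epsilon — inert to sodium yes; burns with sooty flame yes; decolorizes bromine yes; effervesces with carbonate yes; turns litmus red NO
(D) compound beta — inert to sodium yes; burns with sooty flame NO; decolorizes bromine yes; effervesces with carbonate NO; turns litmus red yes
(E) compound mu — inert to sodium yes; burns with sooty flame yes; decolorizes bromine yes; effervesces with carbonate NO; turns litmus red NO
None of the listed candidates fits everything.

none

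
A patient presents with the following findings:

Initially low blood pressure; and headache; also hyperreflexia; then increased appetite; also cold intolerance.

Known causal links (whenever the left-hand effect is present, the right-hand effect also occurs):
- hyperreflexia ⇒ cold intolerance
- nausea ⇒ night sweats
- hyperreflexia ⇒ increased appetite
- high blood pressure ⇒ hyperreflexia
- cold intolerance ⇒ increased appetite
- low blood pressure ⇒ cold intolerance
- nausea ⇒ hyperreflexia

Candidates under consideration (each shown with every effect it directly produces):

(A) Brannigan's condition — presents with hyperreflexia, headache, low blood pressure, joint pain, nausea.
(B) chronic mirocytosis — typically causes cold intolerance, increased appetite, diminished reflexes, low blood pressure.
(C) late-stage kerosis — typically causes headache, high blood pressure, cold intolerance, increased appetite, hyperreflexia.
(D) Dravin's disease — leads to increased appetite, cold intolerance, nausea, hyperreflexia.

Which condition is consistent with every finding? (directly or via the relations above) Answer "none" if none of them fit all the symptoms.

A

Per-candidate check:
(A) Brannigan's condition — accounts for every observation (increased appetite through hyperreflexia → increased appetite)
(B) chronic mirocytosis — fails on headache, hyperreflexia (predicts diminished reflexes, not hyperreflexia)
(C) late-stage kerosis — fails on low blood pressure (predicts high blood pressure, not low blood pressure)
(D) Dravin's disease — does not account for low blood pressure, headache
(A) is the only candidate with no mismatches.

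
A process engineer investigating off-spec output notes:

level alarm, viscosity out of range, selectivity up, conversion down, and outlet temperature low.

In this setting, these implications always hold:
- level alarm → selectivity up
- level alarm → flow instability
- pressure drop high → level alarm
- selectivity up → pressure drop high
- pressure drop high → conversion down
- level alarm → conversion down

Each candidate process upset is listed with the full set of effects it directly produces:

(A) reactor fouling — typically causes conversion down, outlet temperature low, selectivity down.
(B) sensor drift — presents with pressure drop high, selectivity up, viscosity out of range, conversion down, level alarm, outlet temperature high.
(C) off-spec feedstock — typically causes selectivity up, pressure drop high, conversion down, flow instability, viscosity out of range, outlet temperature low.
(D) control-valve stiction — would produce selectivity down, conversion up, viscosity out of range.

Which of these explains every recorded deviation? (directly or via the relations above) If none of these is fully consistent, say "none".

C

Testing each hypothesis:
(A) reactor fouling — level alarm miss; viscosity out of range miss; selectivity up miss; conversion down match; outlet temperature low match
(B) sensor drift — fails on outlet temperature low (predicts outlet temperature high, not outlet temperature low)
(C) off-spec feedstock — accounts for every observation (level alarm via pressure drop high → level alarm)
(D) control-valve stiction — level alarm miss; viscosity out of range match; selectivity up miss; conversion down miss; outlet temperature low miss
Only (C) is consistent with every observation.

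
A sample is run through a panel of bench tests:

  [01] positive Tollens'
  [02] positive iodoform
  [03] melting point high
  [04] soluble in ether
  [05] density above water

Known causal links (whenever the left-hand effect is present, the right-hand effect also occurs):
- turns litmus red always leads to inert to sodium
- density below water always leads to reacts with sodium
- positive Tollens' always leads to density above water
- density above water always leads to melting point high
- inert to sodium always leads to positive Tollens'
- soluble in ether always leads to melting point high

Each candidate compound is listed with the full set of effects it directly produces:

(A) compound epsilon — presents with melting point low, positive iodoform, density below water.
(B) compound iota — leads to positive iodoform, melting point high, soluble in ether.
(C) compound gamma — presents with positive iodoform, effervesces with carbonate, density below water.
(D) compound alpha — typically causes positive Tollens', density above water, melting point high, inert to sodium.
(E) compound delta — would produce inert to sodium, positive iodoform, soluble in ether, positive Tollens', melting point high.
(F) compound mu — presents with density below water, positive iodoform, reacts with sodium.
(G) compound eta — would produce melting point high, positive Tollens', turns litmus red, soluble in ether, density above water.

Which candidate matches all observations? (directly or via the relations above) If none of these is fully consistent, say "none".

Per-candidate check:
(A) compound epsilon — positive Tollens' miss; positive iodoform match; melting point high miss; soluble in ether miss; density above water miss
(B) compound iota — positive Tollens' miss; positive iodoform match; melting point high match; soluble in ether match; density above water miss
(C) compound gamma — positive Tollens' miss; positive iodoform match; melting point high miss; soluble in ether miss; density above water miss
(D) compound alpha — does not account for positive iodoform, soluble in ether
(E) compound delta — accounts for every observation (density above water through positive Tollens' → density above water)
(F) compound mu — fails on positive Tollens', melting point high, soluble in ether, density above water (predicts density below water, not density above water)
(G) compound eta — positive Tollens' match; positive iodoform miss; melting point high match; soluble in ether match; density above water match
Only (E) is consistent with every observation.

E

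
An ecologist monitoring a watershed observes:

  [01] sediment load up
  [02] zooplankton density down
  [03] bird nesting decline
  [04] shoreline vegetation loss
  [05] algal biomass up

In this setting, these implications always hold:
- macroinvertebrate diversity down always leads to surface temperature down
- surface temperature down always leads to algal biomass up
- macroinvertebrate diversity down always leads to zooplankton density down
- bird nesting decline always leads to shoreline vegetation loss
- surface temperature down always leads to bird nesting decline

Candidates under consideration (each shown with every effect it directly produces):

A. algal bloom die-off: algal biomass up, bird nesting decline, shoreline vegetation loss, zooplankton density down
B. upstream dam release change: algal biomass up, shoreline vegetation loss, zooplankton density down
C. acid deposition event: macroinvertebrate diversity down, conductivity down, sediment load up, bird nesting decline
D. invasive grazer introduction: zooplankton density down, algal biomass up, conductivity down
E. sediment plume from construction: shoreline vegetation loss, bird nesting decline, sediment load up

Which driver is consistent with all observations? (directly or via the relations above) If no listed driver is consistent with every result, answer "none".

C

Checking each candidate against the observations:
(A) algal bloom die-off — does not account for sediment load up
(B) upstream dam release change — sediment load up -; zooplankton density down +; bird nesting decline -; shoreline vegetation loss +; algal biomass up +
(C) acid deposition event — sediment load up +; zooplankton density down + (through macroinvertebrate diversity down → zooplankton density down); bird nesting decline +; shoreline vegetation loss + (through bird nesting decline → shoreline vegetation loss); algal biomass up + (through macroinvertebrate diversity down → surface temperature down → algal biomass up)
(D) invasive grazer introduction — sediment load up -; zooplankton density down +; bird nesting decline -; shoreline vegetation loss -; algal biomass up +
(E) sediment plume from construction — sediment load up +; zooplankton density down -; bird nesting decline +; shoreline vegetation loss +; algal biomass up -
Only (C) is consistent with every observation.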